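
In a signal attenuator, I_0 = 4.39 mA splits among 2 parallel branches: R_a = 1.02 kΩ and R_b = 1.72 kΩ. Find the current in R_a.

Two-branch current divider: I_k = I_0 · R_other/(R_1 + R_2).
I(R_a) = 4.39 × 1.72/(1.02 + 1.72) = 4.39 × 0.6277 = 2.756 mA.

I ≈ 2.76 mA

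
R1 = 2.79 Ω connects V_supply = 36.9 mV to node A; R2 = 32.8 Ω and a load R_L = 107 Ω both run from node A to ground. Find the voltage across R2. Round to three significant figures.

R2 ‖ R_L = (32.8 × 107)/(32.8 + 107) = 25.10 Ω.
Then V_out = V_supply · R2'/(R1 + R2') = 36.9 × 25.10/27.89 = 33.21 mV.
(Unloaded it would be 34.0 mV; the load pulls it down.)

V_out ≈ 33.2 mV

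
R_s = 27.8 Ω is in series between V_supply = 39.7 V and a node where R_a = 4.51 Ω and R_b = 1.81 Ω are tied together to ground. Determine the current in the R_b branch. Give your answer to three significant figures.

I ≈ 0.974 A

Combine the parallel branches: R_p = (1/4.51 + 1/1.81)⁻¹ = 1.292 Ω.
V_A by voltage divider: V_A = 39.7 × 1.292/(27.8 + 1.292) = 1.763 V.
Branch current I = V_A/R_b = 1.763/1.81 = 0.9738 A.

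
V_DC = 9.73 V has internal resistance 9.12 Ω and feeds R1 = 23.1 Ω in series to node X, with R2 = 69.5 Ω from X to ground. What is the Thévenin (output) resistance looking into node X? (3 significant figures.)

R1' = 9.12 + 23.1 = 32.22 Ω (source resistance + R1).
Zeroing V_DC shorts the top of R1' to ground, so R_th = R1' ‖ R2 = 22.01 Ω.

R_th ≈ 22.0 Ω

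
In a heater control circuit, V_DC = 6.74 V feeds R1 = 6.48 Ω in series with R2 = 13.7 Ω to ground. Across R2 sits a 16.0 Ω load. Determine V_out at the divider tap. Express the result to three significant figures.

The load sits in parallel with R2, giving an effective lower resistance R2' = R2·R_L/(R2+R_L) = 7.380 Ω.
Then V_out = V_DC · R2'/(R1 + R2') = 6.74 × 7.380/13.86 = 3.589 V.
(Unloaded it would be 4.58 V; the load pulls it down.)

V_out ≈ 3.59 V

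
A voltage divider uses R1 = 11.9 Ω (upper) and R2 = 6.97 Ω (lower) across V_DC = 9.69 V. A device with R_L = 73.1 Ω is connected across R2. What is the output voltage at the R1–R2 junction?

V_out ≈ 3.38 V

R2 ‖ R_L = (6.97 × 73.1)/(6.97 + 73.1) = 6.363 Ω.
Now apply the divider: V_out = 9.69 × 0.3484 = 3.376 V.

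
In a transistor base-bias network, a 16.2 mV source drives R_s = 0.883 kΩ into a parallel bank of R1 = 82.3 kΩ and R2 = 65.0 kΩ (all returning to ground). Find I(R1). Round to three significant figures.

Equivalent of the parallel group: R_p = 36.32 kΩ.
V_A = 16.2 × 36.32/37.20 = 15.82 mV.
Branch current I = V_A/R1 = 15.82/82.3 = 0.1922 µA.

I ≈ 0.192 µA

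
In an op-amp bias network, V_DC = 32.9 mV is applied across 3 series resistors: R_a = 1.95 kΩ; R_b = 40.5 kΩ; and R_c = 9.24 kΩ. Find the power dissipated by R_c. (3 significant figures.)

P ≈ 3.74 nW

ΣR = 51.69 kΩ → I = 32.9/51.69 = 0.6365 µA.
P(R_c) = I²·R_c = (0.6365)² × 9.24 = 3.743 nW.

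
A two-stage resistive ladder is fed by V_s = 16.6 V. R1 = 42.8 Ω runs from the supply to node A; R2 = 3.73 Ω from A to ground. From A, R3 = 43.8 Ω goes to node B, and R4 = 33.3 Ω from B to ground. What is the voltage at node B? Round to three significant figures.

V_B ≈ 0.550 V

The second stage (R3 + R4 = 77.10 Ω) loads node A in parallel with R2.
R2 ‖ (R3+R4) = 3.558 Ω.
So V_A = 16.6 × 0.07675 = 1.274 V.
Stage 2 is unloaded, so V_B = V_A · R4/(R3+R4) = 1.274 × 33.3/77.10 = 0.5503 V.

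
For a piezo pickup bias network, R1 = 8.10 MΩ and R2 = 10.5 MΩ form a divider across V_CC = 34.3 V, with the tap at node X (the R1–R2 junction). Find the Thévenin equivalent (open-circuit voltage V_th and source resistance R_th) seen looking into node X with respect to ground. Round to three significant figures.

Open-circuit (no load on X): V_th = V_CC · R2/(R1 + R2) = 34.3 × 10.5/(8.100 + 10.5) = 19.36 V.
Looking into X with the source shorted: R_th = R1·R2/(R1+R2) = 8.100 × 10.5/18.60 = 4.573 MΩ.

V_th ≈ 19.4 V, R_th ≈ 4.57 MΩ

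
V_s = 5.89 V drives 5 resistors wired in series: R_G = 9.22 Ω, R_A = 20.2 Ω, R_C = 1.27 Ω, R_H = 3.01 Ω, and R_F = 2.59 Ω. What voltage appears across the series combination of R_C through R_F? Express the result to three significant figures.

V ≈ 1.12 V

Series total: ΣR = 9.22 + 20.2 + 1.27 + 3.01 + 2.59 = 36.29 Ω.
R_{R_C..R_F} = 1.27 + 3.01 + 2.59 = 6.870 Ω.
By the voltage-divider rule, V = 5.89 × 6.870/36.29 = 1.115 V.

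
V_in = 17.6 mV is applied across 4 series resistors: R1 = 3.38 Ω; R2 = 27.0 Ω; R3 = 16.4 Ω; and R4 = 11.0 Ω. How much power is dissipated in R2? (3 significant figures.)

P ≈ 2.51 µW

The common current is I = 17.6/57.78 = 0.3046 mA.
V(R2) = I·R = 8.224 mV; P = V·I = 8.224 × 0.3046 = 2.505 µW.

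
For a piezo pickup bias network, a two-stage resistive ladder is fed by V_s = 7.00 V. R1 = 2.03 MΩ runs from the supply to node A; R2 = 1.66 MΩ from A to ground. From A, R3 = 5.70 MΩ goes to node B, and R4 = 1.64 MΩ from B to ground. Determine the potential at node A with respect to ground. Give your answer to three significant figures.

V_A ≈ 2.80 V

The second stage (R3 + R4 = 7.340 MΩ) loads node A in parallel with R2.
Effective lower resistance at A: R2 ‖ 7.340 = 1.354 MΩ.
First divider: V_A = V_s · 1.354/(2.03 + 1.354) = 2.801 V.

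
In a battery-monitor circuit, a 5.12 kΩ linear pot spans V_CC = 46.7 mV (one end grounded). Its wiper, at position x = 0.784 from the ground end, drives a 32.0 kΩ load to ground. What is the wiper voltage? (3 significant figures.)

The pot divides into 1.106 kΩ above the wiper and 4.014 kΩ below.
Lower segment in parallel with the load: 4.014 ‖ 32.0 = 3.567 kΩ.
V_out = 46.7 × 3.567/(1.106 + 3.567) = 35.65 mV.

V_out ≈ 35.6 mV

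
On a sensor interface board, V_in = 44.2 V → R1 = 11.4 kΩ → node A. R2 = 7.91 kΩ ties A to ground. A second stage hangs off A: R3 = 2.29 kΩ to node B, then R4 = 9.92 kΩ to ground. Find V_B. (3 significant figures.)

Node A sees R2 in parallel with the series input of stage 2, R3 + R4 = 12.21 kΩ.
R2 ‖ (R3+R4) = 4.800 kΩ.
V_A = 44.2 × 4.800/(11.4 + 4.800) = 13.10 V.
V_B = V_A × 0.8124 = 10.64 V.

V_B ≈ 10.6 V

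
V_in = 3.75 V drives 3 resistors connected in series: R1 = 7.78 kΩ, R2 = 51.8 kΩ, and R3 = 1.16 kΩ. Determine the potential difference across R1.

Total series resistance ΣR = 7.78 + 51.8 + 1.16 = 60.74 kΩ.
V = V_in · R/ΣR = 3.75 × 0.1281 = 0.4803 V.

V ≈ 0.480 V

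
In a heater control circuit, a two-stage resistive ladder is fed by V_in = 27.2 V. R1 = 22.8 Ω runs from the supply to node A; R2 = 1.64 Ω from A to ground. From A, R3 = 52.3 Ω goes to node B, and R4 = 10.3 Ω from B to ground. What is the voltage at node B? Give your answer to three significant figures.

V_B ≈ 0.293 V

Looking into the second stage from A: R3 + R4 = 62.60 Ω appears in parallel with R2.
Effective lower resistance at A: R2 ‖ 62.60 = 1.598 Ω.
V_A = 27.2 × 1.598/(22.8 + 1.598) = 1.782 V.
V_B = V_A × 0.1645 = 0.2931 V.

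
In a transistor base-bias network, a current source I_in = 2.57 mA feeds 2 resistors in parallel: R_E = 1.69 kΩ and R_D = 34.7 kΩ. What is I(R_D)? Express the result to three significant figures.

With just two branches, the current splits inversely with resistance.
So I = 2.57 × 1.69/36.39 = 0.1194 mA.

I ≈ 0.119 mA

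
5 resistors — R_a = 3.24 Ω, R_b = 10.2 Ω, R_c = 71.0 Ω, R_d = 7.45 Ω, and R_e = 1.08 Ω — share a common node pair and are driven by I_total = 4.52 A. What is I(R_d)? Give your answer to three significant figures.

Conductances: ΣG = 1/3.24 + 1/10.2 + 1/71.0 + 1/7.45 + 1/1.08 = 1.481 (1/Ω).
By the current-divider rule, I = I_total · G_k/ΣG = 4.52 × 0.09064 = 0.4097 A.

I ≈ 0.410 A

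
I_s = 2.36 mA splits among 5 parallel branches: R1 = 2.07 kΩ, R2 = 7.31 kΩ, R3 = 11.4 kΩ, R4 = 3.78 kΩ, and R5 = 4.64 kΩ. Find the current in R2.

I ≈ 0.272 mA

Conductances: ΣG = 1/2.07 + 1/7.31 + 1/11.4 + 1/3.78 + 1/4.64 = 1.188 (1/kΩ).
Current divider: I(R2) = I_s · G_k/ΣG = 2.36 × (0.1368/1.188) = 2.36 × 0.1152 = 0.2718 mA.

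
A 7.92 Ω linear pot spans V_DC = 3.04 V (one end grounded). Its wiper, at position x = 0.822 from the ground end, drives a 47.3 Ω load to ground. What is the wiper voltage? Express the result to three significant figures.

Lower segment x·R_p = 6.510 Ω; upper segment (1−x)·R_p = 1.410 Ω.
(x·R_p) ‖ R_L = 5.723 Ω.
Loaded-divider output: V_out = 3.04 × 0.8023 = 2.439 V.

V_out ≈ 2.44 V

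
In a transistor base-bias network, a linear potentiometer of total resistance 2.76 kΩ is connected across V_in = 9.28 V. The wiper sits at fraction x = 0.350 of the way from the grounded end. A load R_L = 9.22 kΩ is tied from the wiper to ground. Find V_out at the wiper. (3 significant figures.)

Lower segment x·R_p = 0.9660 kΩ; upper segment (1−x)·R_p = 1.794 kΩ.
Lower segment in parallel with the load: 0.9660 ‖ 9.22 = 0.8744 kΩ.
V_out = 9.28 × 0.8744/(1.794 + 0.8744) = 3.041 V.

V_out ≈ 3.04 V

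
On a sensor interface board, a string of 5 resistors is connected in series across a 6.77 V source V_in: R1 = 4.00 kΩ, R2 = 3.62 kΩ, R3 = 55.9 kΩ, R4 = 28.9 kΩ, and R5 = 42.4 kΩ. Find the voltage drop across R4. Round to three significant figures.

Total series resistance ΣR = 4.00 + 3.62 + 55.9 + 28.9 + 42.4 = 134.8 kΩ.
V = V_in · R/ΣR = 6.77 × 0.2144 = 1.451 V.

V ≈ 1.45 V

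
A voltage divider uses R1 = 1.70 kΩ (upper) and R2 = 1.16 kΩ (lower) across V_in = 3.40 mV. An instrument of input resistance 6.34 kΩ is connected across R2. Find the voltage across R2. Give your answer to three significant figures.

V_out ≈ 1.24 mV

The load sits in parallel with R2, giving an effective lower resistance R2' = R2·R_L/(R2+R_L) = 0.9806 kΩ.
Now apply the divider: V_out = 3.40 × 0.3658 = 1.244 mV.
(Unloaded it would be 1.38 mV; the load pulls it down.)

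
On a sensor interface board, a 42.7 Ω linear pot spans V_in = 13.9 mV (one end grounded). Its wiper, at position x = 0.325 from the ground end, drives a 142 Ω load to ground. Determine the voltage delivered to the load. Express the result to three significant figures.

Split the track: R_lower = x·R_p = 13.88 Ω, R_upper = (1−x)·R_p = 28.82 Ω.
R_L loads the lower segment: effective lower R = 12.64 Ω.
Loaded-divider output: V_out = 13.9 × 0.3049 = 4.238 mV.

V_out ≈ 4.24 mV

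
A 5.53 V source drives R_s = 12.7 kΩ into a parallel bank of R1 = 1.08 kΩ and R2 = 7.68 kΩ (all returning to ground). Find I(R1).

Combine the parallel branches: R_p = (1/1.08 + 1/7.68)⁻¹ = 0.9468 kΩ.
V_A = 5.53 × 0.9468/13.65 = 0.3837 V.
Branch current I = V_A/R1 = 0.3837/1.08 = 0.3553 mA.

I ≈ 0.355 mA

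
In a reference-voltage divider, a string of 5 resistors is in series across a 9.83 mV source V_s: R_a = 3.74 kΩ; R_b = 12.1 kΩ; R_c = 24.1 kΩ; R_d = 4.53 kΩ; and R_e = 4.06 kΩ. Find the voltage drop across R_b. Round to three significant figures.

Total series resistance ΣR = 3.74 + 12.1 + 24.1 + 4.53 + 4.06 = 48.53 kΩ.
Voltage divider: V = V_s · (12.10 / 48.53) = 9.83 × 0.2493 = 2.451 mV.

V ≈ 2.45 mV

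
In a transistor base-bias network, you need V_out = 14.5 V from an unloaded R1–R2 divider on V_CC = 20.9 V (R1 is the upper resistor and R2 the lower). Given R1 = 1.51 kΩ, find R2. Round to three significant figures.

The divider ratio is R2/(R1+R2) = 14.5/20.9 = 0.6938.
R2 = R1 · 0.6938/(1 − 0.6938) = 3.421 kΩ.

R2 ≈ 3.42 kΩ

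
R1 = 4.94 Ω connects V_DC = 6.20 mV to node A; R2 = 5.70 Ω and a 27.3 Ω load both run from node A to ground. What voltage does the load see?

First combine the lower leg with the load: R2 ‖ R_L = 4.715 Ω.
Then V_out = V_DC · R2'/(R1 + R2') = 6.20 × 4.715/9.655 = 3.028 mV.
(Unloaded it would be 3.32 mV; the load pulls it down.)

V_out ≈ 3.03 mV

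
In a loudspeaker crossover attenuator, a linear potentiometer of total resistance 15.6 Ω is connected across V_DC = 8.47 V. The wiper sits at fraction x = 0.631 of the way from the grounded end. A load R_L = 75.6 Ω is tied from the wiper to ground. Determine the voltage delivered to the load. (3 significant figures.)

V_out ≈ 5.10 V

Lower segment x·R_p = 9.844 Ω; upper segment (1−x)·R_p = 5.756 Ω.
R_L loads the lower segment: effective lower R = 8.710 Ω.
V_out = 8.47 × 8.710/(5.756 + 8.710) = 5.100 V.
(Unloaded: V_out = x·V_DC = 5.34 V.)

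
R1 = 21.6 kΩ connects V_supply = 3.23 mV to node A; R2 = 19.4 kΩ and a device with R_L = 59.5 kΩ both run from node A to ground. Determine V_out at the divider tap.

V_out ≈ 1.30 mV

The load sits in parallel with R2, giving an effective lower resistance R2' = R2·R_L/(R2+R_L) = 14.63 kΩ.
Then V_out = V_supply · R2'/(R1 + R2') = 3.23 × 14.63/36.23 = 1.304 mV.
(Unloaded it would be 1.53 mV; the load pulls it down.)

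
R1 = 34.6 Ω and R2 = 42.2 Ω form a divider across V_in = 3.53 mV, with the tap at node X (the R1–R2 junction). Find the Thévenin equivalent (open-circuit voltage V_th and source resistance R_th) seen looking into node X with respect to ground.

With X open, the divider is unloaded: V_th = 3.53 × 42.2/76.80 = 1.940 mV.
Looking into X with the source shorted: R_th = R1·R2/(R1+R2) = 34.60 × 42.2/76.80 = 19.01 Ω.

V_th ≈ 1.94 mV, R_th ≈ 19.0 Ω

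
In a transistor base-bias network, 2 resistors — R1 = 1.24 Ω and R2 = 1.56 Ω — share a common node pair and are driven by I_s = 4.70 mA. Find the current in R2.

I ≈ 2.08 mA

For two parallel branches, I_k = I_s · (other R)/(sum of R).
So I = 4.70 × 1.24/2.800 = 2.081 mA.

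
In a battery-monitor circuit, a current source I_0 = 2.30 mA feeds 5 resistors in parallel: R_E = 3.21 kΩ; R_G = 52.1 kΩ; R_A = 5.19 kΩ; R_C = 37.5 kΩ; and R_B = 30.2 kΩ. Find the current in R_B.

Conductances: ΣG = 1/3.21 + 1/52.1 + 1/5.19 + 1/37.5 + 1/30.2 = 0.5832 (1/kΩ).
Current divider: I(R_B) = I_0 · G_k/ΣG = 2.30 × (0.03311/0.5832) = 2.30 × 0.05678 = 0.1306 mA.

I ≈ 0.131 mA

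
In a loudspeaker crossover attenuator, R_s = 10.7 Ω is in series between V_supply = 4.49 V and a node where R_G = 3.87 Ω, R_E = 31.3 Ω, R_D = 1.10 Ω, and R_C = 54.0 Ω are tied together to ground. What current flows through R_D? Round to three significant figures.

I ≈ 0.291 A

Parallel bank: R_p = 1/(1/3.87 + 1/31.3 + 1/1.10 + 1/54.0) = 0.8210 Ω.
V_A = 4.49 × 0.8210/11.52 = 0.3200 V.
Branch current I = V_A/R_D = 0.3200/1.10 = 0.2909 A.
(Check via current divider: I_total = 0.3897 A; share G_k/ΣG = 0.7464 → same result.)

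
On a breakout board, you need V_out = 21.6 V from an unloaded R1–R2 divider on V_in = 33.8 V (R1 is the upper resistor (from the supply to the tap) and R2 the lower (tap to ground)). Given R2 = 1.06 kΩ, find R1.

The divider ratio is R2/(R1+R2) = 21.6/33.8 = 0.6391.
R1 = R2·(1/k − 1) = 1.06 × 0.5648 = 0.5987 kΩ.

R1 ≈ 0.599 kΩ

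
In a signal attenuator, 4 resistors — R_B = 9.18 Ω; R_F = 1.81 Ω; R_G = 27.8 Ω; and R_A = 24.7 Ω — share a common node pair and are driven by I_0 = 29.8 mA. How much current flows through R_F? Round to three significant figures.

Conductances: ΣG = 1/9.18 + 1/1.81 + 1/27.8 + 1/24.7 = 0.7379 (1/Ω).
R_F takes the fraction G_k/ΣG = 0.5525/0.7379 = 0.7488, so I = 29.8 × 0.7488 = 22.31 mA.

I ≈ 22.3 mA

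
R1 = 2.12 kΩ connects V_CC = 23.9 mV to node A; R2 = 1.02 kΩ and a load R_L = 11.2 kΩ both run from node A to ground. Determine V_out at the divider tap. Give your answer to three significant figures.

First combine the lower leg with the load: R2 ‖ R_L = 0.9349 kΩ.
Then V_out = V_CC · R2'/(R1 + R2') = 23.9 × 0.9349/3.055 = 7.314 mV.
(Unloaded it would be 7.76 mV; the load pulls it down.)

V_out ≈ 7.31 mV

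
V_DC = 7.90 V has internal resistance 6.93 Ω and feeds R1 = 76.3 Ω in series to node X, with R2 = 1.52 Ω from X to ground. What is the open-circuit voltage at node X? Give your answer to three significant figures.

R1' = 6.93 + 76.3 = 83.23 Ω (source resistance + R1).
Open-circuit (no load on X): V_th = V_DC · R2/(R1' + R2) = 7.90 × 1.52/(83.23 + 1.52) = 0.1417 V.

V_th ≈ 0.142 V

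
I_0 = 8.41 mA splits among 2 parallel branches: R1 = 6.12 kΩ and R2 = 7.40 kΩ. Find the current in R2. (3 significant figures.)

I ≈ 3.81 mA

With just two branches, the current splits inversely with resistance.
So I = 8.41 × 6.12/13.52 = 3.807 mA.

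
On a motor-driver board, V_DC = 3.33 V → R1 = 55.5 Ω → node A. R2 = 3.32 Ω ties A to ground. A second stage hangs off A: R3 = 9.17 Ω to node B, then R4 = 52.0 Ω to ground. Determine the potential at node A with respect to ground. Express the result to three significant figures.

The second stage (R3 + R4 = 61.17 Ω) loads node A in parallel with R2.
Effective lower resistance at A: R2 ‖ 61.17 = 3.149 Ω.
First divider: V_A = V_DC · 3.149/(55.5 + 3.149) = 0.1788 V.

V_A ≈ 0.179 V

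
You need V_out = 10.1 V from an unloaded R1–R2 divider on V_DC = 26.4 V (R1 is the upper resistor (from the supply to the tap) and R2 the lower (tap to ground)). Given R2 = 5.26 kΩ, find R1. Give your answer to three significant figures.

The divider ratio is R2/(R1+R2) = 10.1/26.4 = 0.3826.
So R1 = R2 · (V_DC/V_out − 1) = 5.26 × (26.4/10.1 − 1) = 5.26 × 1.614 = 8.489 kΩ.

R1 ≈ 8.49 kΩ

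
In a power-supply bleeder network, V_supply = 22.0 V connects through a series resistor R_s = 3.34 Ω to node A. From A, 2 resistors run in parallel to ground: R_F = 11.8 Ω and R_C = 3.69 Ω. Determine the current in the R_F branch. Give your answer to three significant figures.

Parallel bank: R_p = 1/(1/11.8 + 1/3.69) = 2.811 Ω.
Node voltage V_A = V_supply · R_p/(R_s + R_p) = 22.0 × 0.4570 = 10.05 V.
Branch current I = V_A/R_F = 10.05/11.8 = 0.8520 A.

I ≈ 0.852 A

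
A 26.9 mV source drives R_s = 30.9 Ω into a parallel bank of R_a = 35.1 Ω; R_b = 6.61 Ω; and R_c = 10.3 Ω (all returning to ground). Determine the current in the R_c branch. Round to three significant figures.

I ≈ 0.273 mA

Combine the parallel branches: R_p = (1/35.1 + 1/6.61 + 1/10.3)⁻¹ = 3.612 Ω.
Node voltage V_A = V_CC · R_p/(R_s + R_p) = 26.9 × 0.1047 = 2.815 mV.
Branch current I = V_A/R_c = 2.815/10.3 = 0.2733 mA.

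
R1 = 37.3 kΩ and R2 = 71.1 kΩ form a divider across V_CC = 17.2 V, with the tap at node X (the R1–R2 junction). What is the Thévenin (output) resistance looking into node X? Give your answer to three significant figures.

R_th ≈ 24.5 kΩ

With V_CC suppressed (replaced by a short), R_th = R1 ‖ R2 = (37.30 × 71.1)/(37.30 + 71.1) = 24.47 kΩ.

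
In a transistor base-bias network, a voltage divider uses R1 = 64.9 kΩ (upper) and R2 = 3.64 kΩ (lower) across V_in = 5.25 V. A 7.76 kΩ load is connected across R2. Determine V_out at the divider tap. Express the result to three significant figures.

R2 ‖ R_L = (3.64 × 7.76)/(3.64 + 7.76) = 2.478 kΩ.
Voltage divider with the loaded lower leg: V_out = 5.25 × 2.478/(64.9 + 2.478) = 5.25 × 0.03677 = 0.1931 V.

V_out ≈ 0.193 V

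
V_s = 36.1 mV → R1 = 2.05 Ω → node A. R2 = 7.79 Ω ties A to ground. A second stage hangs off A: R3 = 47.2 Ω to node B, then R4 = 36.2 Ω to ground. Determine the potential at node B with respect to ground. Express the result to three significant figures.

The second stage (R3 + R4 = 83.40 Ω) loads node A in parallel with R2.
R2 ‖ (R3+R4) = 7.125 Ω.
First divider: V_A = V_s · 7.125/(2.05 + 7.125) = 28.03 mV.
Stage 2 is unloaded, so V_B = V_A · R4/(R3+R4) = 28.03 × 36.2/83.40 = 12.17 mV.

V_B ≈ 12.2 mV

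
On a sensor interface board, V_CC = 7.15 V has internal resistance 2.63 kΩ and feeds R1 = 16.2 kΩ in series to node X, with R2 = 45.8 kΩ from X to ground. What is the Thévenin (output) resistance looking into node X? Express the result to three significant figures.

R_th ≈ 13.3 kΩ

R1' = 2.63 + 16.2 = 18.83 kΩ (source resistance + R1).
Looking into X with the source shorted: R_th = R1'·R2/(R1'+R2) = 18.83 × 45.8/64.63 = 13.34 kΩ.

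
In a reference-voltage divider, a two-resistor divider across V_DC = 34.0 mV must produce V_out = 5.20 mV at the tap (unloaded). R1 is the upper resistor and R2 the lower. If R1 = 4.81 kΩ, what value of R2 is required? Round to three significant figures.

Required fraction k = V_out/V_DC = 0.1529.
So R2 = R1 · V_out/(V_DC − V_out) = 4.81 × 5.20/(34.0 − 5.20) = 4.81 × 0.1806 = 0.8685 kΩ.

R2 ≈ 0.868 kΩ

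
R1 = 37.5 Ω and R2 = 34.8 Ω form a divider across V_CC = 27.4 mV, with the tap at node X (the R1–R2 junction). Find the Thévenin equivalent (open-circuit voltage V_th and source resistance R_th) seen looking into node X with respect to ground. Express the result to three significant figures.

V_th ≈ 13.2 mV, R_th ≈ 18.0 Ω

V_th is the unloaded tap voltage: V_CC · R2/(R1+R2) = 27.4 × 0.4813 = 13.19 mV.
Zeroing V_CC shorts the top of R1 to ground, so R_th = R1 ‖ R2 = 18.05 Ω.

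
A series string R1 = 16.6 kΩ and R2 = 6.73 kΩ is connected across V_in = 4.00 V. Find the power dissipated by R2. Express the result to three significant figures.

P ≈ 0.198 mW

ΣR = 23.33 kΩ → I = 4.00/23.33 = 0.1715 mA.
P(R2) = I²·R2 = (0.1715)² × 6.73 = 0.1978 mW.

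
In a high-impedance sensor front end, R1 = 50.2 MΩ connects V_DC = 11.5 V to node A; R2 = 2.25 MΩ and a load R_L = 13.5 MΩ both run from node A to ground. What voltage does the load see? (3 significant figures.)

V_out ≈ 0.425 V

The load sits in parallel with R2, giving an effective lower resistance R2' = R2·R_L/(R2+R_L) = 1.929 MΩ.
Now apply the divider: V_out = 11.5 × 0.03700 = 0.4255 V.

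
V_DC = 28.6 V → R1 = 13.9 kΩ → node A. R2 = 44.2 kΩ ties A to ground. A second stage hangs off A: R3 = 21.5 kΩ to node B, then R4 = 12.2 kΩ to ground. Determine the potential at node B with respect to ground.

V_B ≈ 6.00 V

Node A sees R2 in parallel with the series input of stage 2, R3 + R4 = 33.70 kΩ.
R2 ‖ (R3+R4) = 19.12 kΩ.
So V_A = 28.6 × 0.5791 = 16.56 V.
Then the unloaded second divider: V_B = V_A × R4/(R3+R4) = 16.56 × 0.3620 = 5.995 V.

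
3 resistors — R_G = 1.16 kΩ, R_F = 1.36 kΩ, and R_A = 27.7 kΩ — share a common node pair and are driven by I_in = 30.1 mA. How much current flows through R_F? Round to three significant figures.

I ≈ 13.5 mA

ΣG = 1/1.16 + 1/1.36 + 1/27.7 = 1.633.
Current divider: I(R_F) = I_in · G_k/ΣG = 30.1 × (0.7353/1.633) = 30.1 × 0.4501 = 13.55 mA.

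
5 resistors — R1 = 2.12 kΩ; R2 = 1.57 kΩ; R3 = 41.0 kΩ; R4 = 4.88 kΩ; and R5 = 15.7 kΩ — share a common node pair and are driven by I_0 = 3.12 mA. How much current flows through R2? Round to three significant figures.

Total conductance ΣG = 1/2.12 + 1/1.57 + 1/41.0 + 1/4.88 + 1/15.7 = 1.402 (units of 1/kΩ).
By the current-divider rule, I = I_0 · G_k/ΣG = 3.12 × 0.4544 = 1.418 mA.

I ≈ 1.42 mA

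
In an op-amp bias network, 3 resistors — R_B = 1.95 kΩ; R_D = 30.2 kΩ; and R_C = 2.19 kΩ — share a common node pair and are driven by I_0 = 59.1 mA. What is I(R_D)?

I ≈ 1.95 mA

Conductances: ΣG = 1/1.95 + 1/30.2 + 1/2.19 = 1.003 (1/kΩ).
R_D takes the fraction G_k/ΣG = 0.03311/1.003 = 0.03303, so I = 59.1 × 0.03303 = 1.952 mA.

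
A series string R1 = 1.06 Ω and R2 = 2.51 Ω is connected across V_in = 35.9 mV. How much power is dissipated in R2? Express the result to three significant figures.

P ≈ 254 µW

ΣR = 3.570 Ω → I = 35.9/3.570 = 10.06 mA.
P = I²R = 101.1 × 2.51 = 253.8 µW.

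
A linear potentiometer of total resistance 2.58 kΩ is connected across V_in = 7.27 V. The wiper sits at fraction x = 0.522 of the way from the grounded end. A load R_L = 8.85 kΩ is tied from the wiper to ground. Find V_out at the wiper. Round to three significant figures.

V_out ≈ 3.54 V

The pot divides into 1.233 kΩ above the wiper and 1.347 kΩ below.
(x·R_p) ‖ R_L = 1.169 kΩ.
V_out = 7.27 × 1.169/(1.233 + 1.169) = 3.538 V.
(Unloaded: V_out = x·V_in = 3.79 V.)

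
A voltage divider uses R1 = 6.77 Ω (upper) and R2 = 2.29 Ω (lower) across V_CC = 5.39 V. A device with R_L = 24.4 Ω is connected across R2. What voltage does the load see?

The load sits in parallel with R2, giving an effective lower resistance R2' = R2·R_L/(R2+R_L) = 2.094 Ω.
Voltage divider with the loaded lower leg: V_out = 5.39 × 2.094/(6.77 + 2.094) = 5.39 × 0.2362 = 1.273 V.

V_out ≈ 1.27 V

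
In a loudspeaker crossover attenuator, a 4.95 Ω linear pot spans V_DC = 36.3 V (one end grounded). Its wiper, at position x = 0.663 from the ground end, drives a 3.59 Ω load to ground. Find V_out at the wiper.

V_out ≈ 18.4 V

The pot divides into 1.668 Ω above the wiper and 3.282 Ω below.
R_L loads the lower segment: effective lower R = 1.715 Ω.
Then V_out = V_DC · 1.715/(1.668 + 1.715) = 18.40 V.
(Unloaded: V_out = x·V_DC = 24.1 V.)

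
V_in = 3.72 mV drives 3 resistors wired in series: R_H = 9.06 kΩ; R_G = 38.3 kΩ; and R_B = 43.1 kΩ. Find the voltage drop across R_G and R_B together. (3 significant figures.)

V ≈ 3.35 mV

ΣR = 9.06 + 38.3 + 43.1 = 90.46 kΩ.
R_{R_G..R_B} = 38.3 + 43.1 = 81.40 kΩ.
Voltage divider: V = V_in · (81.40 / 90.46) = 3.72 × 0.8998 = 3.347 mV.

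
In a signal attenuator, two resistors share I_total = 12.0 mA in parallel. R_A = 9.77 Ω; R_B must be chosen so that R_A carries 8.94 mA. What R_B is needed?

Two-branch current divider: I_A = I_total · R_B/(R_A + R_B).
With f = 0.7450, R_B = R_A · f/(1−f) = 9.77 × 2.922 = 28.54 Ω.

R_B ≈ 28.5 Ω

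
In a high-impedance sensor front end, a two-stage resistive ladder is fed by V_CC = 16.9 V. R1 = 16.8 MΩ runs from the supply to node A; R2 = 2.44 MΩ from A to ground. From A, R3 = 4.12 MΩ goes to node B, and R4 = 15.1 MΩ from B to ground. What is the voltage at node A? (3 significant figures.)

The second stage (R3 + R4 = 19.22 MΩ) loads node A in parallel with R2.
R2 ‖ (R3+R4) = 2.165 MΩ.
V_A = 16.9 × 2.165/(16.8 + 2.165) = 1.929 V.

V_A ≈ 1.93 V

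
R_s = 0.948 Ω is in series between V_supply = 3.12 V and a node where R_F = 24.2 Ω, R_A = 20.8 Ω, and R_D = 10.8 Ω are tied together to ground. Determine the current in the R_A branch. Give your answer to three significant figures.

Equivalent of the parallel group: R_p = 5.495 Ω.
V_A by voltage divider: V_A = 3.12 × 5.495/(0.948 + 5.495) = 2.661 V.
Branch current I = V_A/R_A = 2.661/20.8 = 0.1279 A.

I ≈ 0.128 A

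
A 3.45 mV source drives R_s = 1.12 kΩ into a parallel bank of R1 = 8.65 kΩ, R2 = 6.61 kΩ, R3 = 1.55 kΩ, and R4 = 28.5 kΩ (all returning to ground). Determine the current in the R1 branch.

Equivalent of the parallel group: R_p = 1.056 kΩ.
V_A by voltage divider: V_A = 3.45 × 1.056/(1.12 + 1.056) = 1.674 mV.
Branch current I = V_A/R1 = 1.674/8.65 = 0.1935 µA.
(Equivalently: I_total = 1.586 µA, then current-divider fraction G_k/ΣG = 0.1221.)

I ≈ 0.194 µA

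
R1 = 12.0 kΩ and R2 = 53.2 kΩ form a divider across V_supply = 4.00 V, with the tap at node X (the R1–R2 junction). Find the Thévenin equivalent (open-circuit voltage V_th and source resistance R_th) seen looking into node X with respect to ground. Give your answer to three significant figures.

V_th ≈ 3.26 V, R_th ≈ 9.79 kΩ

With X open, the divider is unloaded: V_th = 4.00 × 53.2/65.20 = 3.264 V.
With V_supply suppressed (replaced by a short), R_th = R1 ‖ R2 = (12.00 × 53.2)/(12.00 + 53.2) = 9.791 kΩ.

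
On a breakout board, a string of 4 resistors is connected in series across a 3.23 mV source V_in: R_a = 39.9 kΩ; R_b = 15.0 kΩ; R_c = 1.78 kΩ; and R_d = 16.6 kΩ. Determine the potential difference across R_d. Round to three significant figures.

Total series resistance ΣR = 39.9 + 15.0 + 1.78 + 16.6 = 73.28 kΩ.
By the voltage-divider rule, V = 3.23 × 16.60/73.28 = 0.7317 mV.

V ≈ 0.732 mV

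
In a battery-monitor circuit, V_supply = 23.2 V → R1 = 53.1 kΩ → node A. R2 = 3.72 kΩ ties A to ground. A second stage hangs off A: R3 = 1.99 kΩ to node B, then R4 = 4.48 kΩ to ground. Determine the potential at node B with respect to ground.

V_B ≈ 0.684 V

Looking into the second stage from A: R3 + R4 = 6.470 kΩ appears in parallel with R2.
R2 ‖ (R3+R4) = 2.362 kΩ.
First divider: V_A = V_supply · 2.362/(53.1 + 2.362) = 0.9880 V.
Then the unloaded second divider: V_B = V_A × R4/(R3+R4) = 0.9880 × 0.6924 = 0.6841 V.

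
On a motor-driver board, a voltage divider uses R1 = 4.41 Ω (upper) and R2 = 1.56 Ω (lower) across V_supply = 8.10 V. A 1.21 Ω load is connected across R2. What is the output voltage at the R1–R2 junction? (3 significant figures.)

R2 ‖ R_L = (1.56 × 1.21)/(1.56 + 1.21) = 0.6814 Ω.
Then V_out = V_supply · R2'/(R1 + R2') = 8.10 × 0.6814/5.091 = 1.084 V.

V_out ≈ 1.08 V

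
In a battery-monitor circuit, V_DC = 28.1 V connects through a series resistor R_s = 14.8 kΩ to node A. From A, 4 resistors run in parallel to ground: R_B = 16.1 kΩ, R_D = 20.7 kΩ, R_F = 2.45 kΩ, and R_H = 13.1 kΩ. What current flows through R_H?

I ≈ 0.219 mA

Equivalent of the parallel group: R_p = 1.681 kΩ.
V_A by voltage divider: V_A = 28.1 × 1.681/(14.8 + 1.681) = 2.866 V.
I(R_H) = V_A / R_H = 2.866/13.1 = 0.2188 mA.
(Equivalently: I_total = 1.705 mA, then current-divider fraction G_k/ΣG = 0.1283.)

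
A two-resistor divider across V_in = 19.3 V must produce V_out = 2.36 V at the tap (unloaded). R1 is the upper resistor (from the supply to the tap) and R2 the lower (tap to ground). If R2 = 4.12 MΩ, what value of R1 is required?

R1 ≈ 29.6 MΩ

V_out/V_in = R2/(R1+R2) = 0.1223.
Rearranging, R1 = R2·(1−k)/k = 4.12 × 7.178 = 29.57 MΩ.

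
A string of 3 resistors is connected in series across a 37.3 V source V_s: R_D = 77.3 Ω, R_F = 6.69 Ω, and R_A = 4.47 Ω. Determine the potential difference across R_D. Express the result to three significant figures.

V ≈ 32.6 V

Total series resistance ΣR = 77.3 + 6.69 + 4.47 = 88.46 Ω.
V = V_s · R/ΣR = 37.3 × 0.8738 = 32.59 V.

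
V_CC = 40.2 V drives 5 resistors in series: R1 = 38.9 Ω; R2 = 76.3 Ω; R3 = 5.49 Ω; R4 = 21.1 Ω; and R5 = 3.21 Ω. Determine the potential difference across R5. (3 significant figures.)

Series total: ΣR = 38.9 + 76.3 + 5.49 + 21.1 + 3.21 = 145.0 Ω.
V = V_CC · R/ΣR = 40.2 × 0.02214 = 0.8899 V.

V ≈ 0.890 V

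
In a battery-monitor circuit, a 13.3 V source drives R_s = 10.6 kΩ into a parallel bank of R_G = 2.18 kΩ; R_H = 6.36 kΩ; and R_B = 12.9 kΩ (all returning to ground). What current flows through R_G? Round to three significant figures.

Combine the parallel branches: R_p = (1/2.18 + 1/6.36 + 1/12.9)⁻¹ = 1.442 kΩ.
V_A by voltage divider: V_A = 13.3 × 1.442/(10.6 + 1.442) = 1.593 V.
I(R_G) = V_A / R_G = 1.593/2.18 = 0.7306 mA.

I ≈ 0.731 mA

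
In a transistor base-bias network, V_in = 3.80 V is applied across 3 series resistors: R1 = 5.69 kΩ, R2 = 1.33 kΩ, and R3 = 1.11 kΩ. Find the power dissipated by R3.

The common current is I = 3.80/8.130 = 0.4674 mA.
P(R3) = I²·R3 = (0.4674)² × 1.11 = 0.2425 mW.

P ≈ 0.242 mW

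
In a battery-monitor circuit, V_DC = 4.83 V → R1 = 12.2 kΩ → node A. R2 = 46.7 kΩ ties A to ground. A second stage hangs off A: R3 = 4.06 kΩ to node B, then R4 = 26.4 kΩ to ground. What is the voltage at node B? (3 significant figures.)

V_B ≈ 2.52 V

Looking into the second stage from A: R3 + R4 = 30.46 kΩ appears in parallel with R2.
Effective lower resistance at A: R2 ‖ 30.46 = 18.44 kΩ.
First divider: V_A = V_DC · 18.44/(12.2 + 18.44) = 2.907 V.
V_B = V_A × 0.8667 = 2.519 V.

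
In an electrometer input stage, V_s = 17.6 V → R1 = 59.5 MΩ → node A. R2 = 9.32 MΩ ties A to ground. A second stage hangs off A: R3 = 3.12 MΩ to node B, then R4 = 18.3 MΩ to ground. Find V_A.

Node A sees R2 in parallel with the series input of stage 2, R3 + R4 = 21.42 MΩ.
Effective lower resistance at A: R2 ‖ 21.42 = 6.494 MΩ.
So V_A = 17.6 × 0.09841 = 1.732 V.

V_A ≈ 1.73 V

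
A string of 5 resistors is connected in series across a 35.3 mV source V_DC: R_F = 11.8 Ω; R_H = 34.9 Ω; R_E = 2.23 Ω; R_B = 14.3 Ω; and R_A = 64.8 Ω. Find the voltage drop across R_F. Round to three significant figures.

V ≈ 3.25 mV

Series total: ΣR = 11.8 + 34.9 + 2.23 + 14.3 + 64.8 = 128.0 Ω.
Voltage divider: V = V_DC · (11.80 / 128.0) = 35.3 × 0.09217 = 3.253 mV.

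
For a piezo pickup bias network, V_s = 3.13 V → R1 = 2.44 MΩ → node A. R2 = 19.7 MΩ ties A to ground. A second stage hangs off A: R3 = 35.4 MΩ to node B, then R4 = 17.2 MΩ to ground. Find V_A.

V_A ≈ 2.67 V

Node A sees R2 in parallel with the series input of stage 2, R3 + R4 = 52.60 MΩ.
R2 ‖ (R3+R4) = 14.33 MΩ.
So V_A = 3.13 × 0.8545 = 2.675 V.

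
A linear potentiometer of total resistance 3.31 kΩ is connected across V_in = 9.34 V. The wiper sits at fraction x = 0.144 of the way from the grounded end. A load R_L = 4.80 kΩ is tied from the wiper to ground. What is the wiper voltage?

Lower segment x·R_p = 0.4766 kΩ; upper segment (1−x)·R_p = 2.833 kΩ.
Lower segment in parallel with the load: 0.4766 ‖ 4.80 = 0.4336 kΩ.
Then V_out = V_in · 0.4336/(2.833 + 0.4336) = 1.240 V.

V_out ≈ 1.24 V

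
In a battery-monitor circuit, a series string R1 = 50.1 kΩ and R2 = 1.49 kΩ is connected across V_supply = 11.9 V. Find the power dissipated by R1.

The common current is I = 11.9/51.59 = 0.2307 mA.
V(R1) = I·R = 11.56 V; P = V·I = 11.56 × 0.2307 = 2.666 mW.

P ≈ 2.67 mW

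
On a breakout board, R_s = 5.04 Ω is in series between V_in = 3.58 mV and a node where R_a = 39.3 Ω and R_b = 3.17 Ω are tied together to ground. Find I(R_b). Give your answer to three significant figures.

Combine the parallel branches: R_p = (1/39.3 + 1/3.17)⁻¹ = 2.933 Ω.
V_A = 3.58 × 2.933/7.973 = 1.317 mV.
I(R_b) = V_A / R_b = 1.317/3.17 = 0.4155 mA.

I ≈ 0.415 mA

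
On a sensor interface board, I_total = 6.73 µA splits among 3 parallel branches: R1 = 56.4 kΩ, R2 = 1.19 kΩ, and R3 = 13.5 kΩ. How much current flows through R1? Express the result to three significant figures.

I ≈ 0.128 µA

ΣG = 1/56.4 + 1/1.19 + 1/13.5 = 0.9321.
Current divider: I(R1) = I_total · G_k/ΣG = 6.73 × (0.01773/0.9321) = 6.73 × 0.01902 = 0.1280 µA.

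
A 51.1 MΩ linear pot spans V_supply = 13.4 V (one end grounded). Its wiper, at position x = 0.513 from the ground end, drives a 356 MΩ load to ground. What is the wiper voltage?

Lower segment x·R_p = 26.21 MΩ; upper segment (1−x)·R_p = 24.89 MΩ.
Lower segment in parallel with the load: 26.21 ‖ 356 = 24.42 MΩ.
Loaded-divider output: V_out = 13.4 × 0.4952 = 6.636 V.
(Unloaded: V_out = x·V_supply = 6.87 V.)

V_out ≈ 6.64 V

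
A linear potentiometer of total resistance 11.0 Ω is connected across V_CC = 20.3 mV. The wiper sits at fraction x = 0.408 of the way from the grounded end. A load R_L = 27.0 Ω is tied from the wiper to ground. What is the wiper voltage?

V_out ≈ 7.54 mV

Split the track: R_lower = x·R_p = 4.488 Ω, R_upper = (1−x)·R_p = 6.512 Ω.
(x·R_p) ‖ R_L = 3.848 Ω.
V_out = 20.3 × 3.848/(6.512 + 3.848) = 7.540 mV.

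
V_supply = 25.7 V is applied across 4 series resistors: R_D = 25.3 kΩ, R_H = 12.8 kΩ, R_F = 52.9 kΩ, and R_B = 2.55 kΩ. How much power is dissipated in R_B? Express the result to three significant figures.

P ≈ 0.192 mW

Series current I = V_supply/ΣR = 25.7/93.55 = 0.2747 mA.
P = I²R = 0.07547 × 2.55 = 0.1925 mW.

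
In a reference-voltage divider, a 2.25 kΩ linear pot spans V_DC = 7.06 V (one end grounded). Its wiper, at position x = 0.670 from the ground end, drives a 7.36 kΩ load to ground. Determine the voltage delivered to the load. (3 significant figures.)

Split the track: R_lower = x·R_p = 1.508 kΩ, R_upper = (1−x)·R_p = 0.7425 kΩ.
Lower segment in parallel with the load: 1.508 ‖ 7.36 = 1.251 kΩ.
Loaded-divider output: V_out = 7.06 × 0.6276 = 4.431 V.

V_out ≈ 4.43 V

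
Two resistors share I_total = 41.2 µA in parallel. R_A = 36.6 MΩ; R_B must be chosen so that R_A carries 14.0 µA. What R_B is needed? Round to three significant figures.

R_B ≈ 18.8 MΩ

In a two-way split, I_A/I_total = R_B/(R_A + R_B).
With f = 0.3398, R_B = R_A · f/(1−f) = 36.6 × 0.5147 = 18.84 MΩ.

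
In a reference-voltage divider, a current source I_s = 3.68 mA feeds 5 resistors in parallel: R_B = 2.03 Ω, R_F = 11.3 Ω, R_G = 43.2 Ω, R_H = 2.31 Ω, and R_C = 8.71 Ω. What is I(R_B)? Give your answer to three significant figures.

Total conductance ΣG = 1/2.03 + 1/11.3 + 1/43.2 + 1/2.31 + 1/8.71 = 1.152 (units of 1/Ω).
By the current-divider rule, I = I_s · G_k/ΣG = 3.68 × 0.4276 = 1.574 mA.

I ≈ 1.57 mA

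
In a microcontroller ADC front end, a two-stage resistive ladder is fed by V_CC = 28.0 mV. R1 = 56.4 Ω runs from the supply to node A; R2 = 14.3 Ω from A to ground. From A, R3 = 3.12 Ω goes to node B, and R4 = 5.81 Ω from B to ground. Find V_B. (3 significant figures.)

V_B ≈ 1.62 mV

The second stage (R3 + R4 = 8.930 Ω) loads node A in parallel with R2.
Effective lower resistance at A: R2 ‖ 8.930 = 5.497 Ω.
First divider: V_A = V_CC · 5.497/(56.4 + 5.497) = 2.487 mV.
V_B = V_A × 0.6506 = 1.618 mV.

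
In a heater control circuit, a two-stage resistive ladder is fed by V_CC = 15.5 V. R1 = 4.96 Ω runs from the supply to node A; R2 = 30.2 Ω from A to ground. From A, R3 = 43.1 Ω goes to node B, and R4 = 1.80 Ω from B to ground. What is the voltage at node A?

V_A ≈ 12.2 V

The second stage (R3 + R4 = 44.90 Ω) loads node A in parallel with R2.
R2 ‖ (R3+R4) = 18.06 Ω.
V_A = 15.5 × 18.06/(4.96 + 18.06) = 12.16 V.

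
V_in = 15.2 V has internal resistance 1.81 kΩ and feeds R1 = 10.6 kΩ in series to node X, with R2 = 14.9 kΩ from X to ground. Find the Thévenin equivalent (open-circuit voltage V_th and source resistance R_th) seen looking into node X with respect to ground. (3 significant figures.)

V_th ≈ 8.29 V, R_th ≈ 6.77 kΩ

R1' = 1.81 + 10.6 = 12.41 kΩ (source resistance + R1).
Open-circuit (no load on X): V_th = V_in · R2/(R1' + R2) = 15.2 × 14.9/(12.41 + 14.9) = 8.293 V.
Zeroing V_in shorts the top of R1' to ground, so R_th = R1' ‖ R2 = 6.771 kΩ.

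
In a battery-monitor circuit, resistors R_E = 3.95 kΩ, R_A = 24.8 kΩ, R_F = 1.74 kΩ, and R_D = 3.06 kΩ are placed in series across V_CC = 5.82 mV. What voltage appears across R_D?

ΣR = 3.95 + 24.8 + 1.74 + 3.06 = 33.55 kΩ.
By the voltage-divider rule, V = 5.82 × 3.060/33.55 = 0.5308 mV.

V ≈ 0.531 mV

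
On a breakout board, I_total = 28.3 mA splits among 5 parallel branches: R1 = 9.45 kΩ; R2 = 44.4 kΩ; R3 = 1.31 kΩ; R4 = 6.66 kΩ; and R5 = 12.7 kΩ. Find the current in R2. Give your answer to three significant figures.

Total conductance ΣG = 1/9.45 + 1/44.4 + 1/1.31 + 1/6.66 + 1/12.7 = 1.121 (units of 1/kΩ).
Current divider: I(R2) = I_total · G_k/ΣG = 28.3 × (0.02252/1.121) = 28.3 × 0.02010 = 0.5688 mA.

I ≈ 0.569 mA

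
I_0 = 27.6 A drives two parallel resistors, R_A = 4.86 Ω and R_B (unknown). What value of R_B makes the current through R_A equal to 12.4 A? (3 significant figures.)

In a two-way split, I_A/I_0 = R_B/(R_A + R_B).
With f = 0.4493, R_B = R_A · f/(1−f) = 4.86 × 0.8158 = 3.965 Ω.

R_B ≈ 3.96 Ω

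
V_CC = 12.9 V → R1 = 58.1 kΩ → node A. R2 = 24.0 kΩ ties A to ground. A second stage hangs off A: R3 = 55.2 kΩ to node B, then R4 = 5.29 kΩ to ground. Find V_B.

V_B ≈ 0.257 V

The second stage (R3 + R4 = 60.49 kΩ) loads node A in parallel with R2.
Effective lower resistance at A: R2 ‖ 60.49 = 17.18 kΩ.
V_A = 12.9 × 17.18/(58.1 + 17.18) = 2.944 V.
Then the unloaded second divider: V_B = V_A × R4/(R3+R4) = 2.944 × 0.08745 = 0.2575 V.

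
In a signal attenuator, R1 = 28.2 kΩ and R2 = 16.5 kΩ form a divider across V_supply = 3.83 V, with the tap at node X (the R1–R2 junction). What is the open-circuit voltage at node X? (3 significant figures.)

V_th ≈ 1.41 V

V_th is the unloaded tap voltage: V_supply · R2/(R1+R2) = 3.83 × 0.3691 = 1.414 V.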